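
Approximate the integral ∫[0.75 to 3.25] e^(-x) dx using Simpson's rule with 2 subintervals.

f(x) = e^(-x)
a = 0.75, b = 3.25, n = 2
h = (b - a)/n = 1.250000

Simpson's rule: (h/3)[f(x₀) + 4f(x₁) + 2f(x₂) + ... + f(xₙ)]

x_0 = 0.7500, f(x_0) = 0.472367, coefficient = 1
x_1 = 2.0000, f(x_1) = 0.135335, coefficient = 4
x_2 = 3.2500, f(x_2) = 0.038774, coefficient = 1

I ≈ (1.250000/3) × 1.052482 = 0.438534
Exact value: 0.433592
Error: 0.004942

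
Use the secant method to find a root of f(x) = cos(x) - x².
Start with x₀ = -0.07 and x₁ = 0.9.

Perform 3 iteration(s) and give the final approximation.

f(x) = cos(x) - x²
x₀ = -0.07, x₁ = 0.9

Secant formula: x_{n+1} = x_n - f(x_n)(x_n - x_{n-1})/(f(x_n) - f(x_{n-1}))

Iteration 1:
  f(-0.070000) = 0.992651
  f(0.900000) = -0.188390
  x_2 = 0.900000 - (-0.188390)×(0.900000 - (-0.070000))/(-0.188390 - 0.992651)
       = 0.745274
Iteration 2:
  f(0.900000) = -0.188390
  f(0.745274) = 0.179470
  x_3 = 0.745274 - 0.179470×(0.745274 - 0.900000)/(0.179470 - (-0.188390))
       = 0.820761
Iteration 3:
  f(0.745274) = 0.179470
  f(0.820761) = 0.008017
  x_4 = 0.820761 - 0.008017×(0.820761 - 0.745274)/(0.008017 - 0.179470)
       = 0.824290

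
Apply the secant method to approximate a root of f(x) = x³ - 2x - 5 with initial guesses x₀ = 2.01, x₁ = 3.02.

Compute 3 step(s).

f(x) = x³ - 2x - 5
x₀ = 2.01, x₁ = 3.02

Secant formula: x_{n+1} = x_n - f(x_n)(x_n - x_{n-1})/(f(x_n) - f(x_{n-1}))

Iteration 1:
  f(2.010000) = -0.899399
  f(3.020000) = 16.503608
  x_2 = 3.020000 - 16.503608×(3.020000 - 2.010000)/(16.503608 - (-0.899399))
       = 2.062197
Iteration 2:
  f(3.020000) = 16.503608
  f(2.062197) = -0.354574
  x_3 = 2.062197 - (-0.354574)×(2.062197 - 3.020000)/(-0.354574 - 16.503608)
       = 2.082343
Iteration 3:
  f(2.062197) = -0.354574
  f(2.082343) = -0.135333
  x_4 = 2.082343 - (-0.135333)×(2.082343 - 2.062197)/(-0.135333 - (-0.354574))
       = 2.094778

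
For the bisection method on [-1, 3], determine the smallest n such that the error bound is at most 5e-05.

We need (b-a)/2^n ≤ 5e-05
(3 - (-1))/2^n ≤ 5e-05
4/2^n ≤ 5e-05
2^n ≥ 80000
n ≥ log₂(80000) = 16.29
n ≥ 17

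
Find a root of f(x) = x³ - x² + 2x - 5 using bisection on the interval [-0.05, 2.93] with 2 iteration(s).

f(x) = x³ - x² + 2x - 5
Initial interval: [-0.05, 2.93]

Iteration 1:
  c_1 = (-0.050000 + 2.930000)/2 = 1.440000
  f(c_1) = f(1.440000) = -1.207616
  f(a) × f(c) ≥ 0, new interval: [1.440000, 2.930000]
Iteration 2:
  c_2 = (1.440000 + 2.930000)/2 = 2.185000
  f(c_2) = f(2.185000) = 5.027457
  f(a) × f(c) < 0, new interval: [1.440000, 2.185000]

After 2 iteration(s), the approximation is c_2 = 2.185000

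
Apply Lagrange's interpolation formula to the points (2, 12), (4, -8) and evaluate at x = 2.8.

Lagrange interpolation formula:
P(x) = Σ yᵢ × Lᵢ(x)
where Lᵢ(x) = Π_{j≠i} (x - xⱼ)/(xᵢ - xⱼ)

L_0(2.8) = (2.8 - 4)/(2 - 4) = 0.600000
L_1(2.8) = (2.8 - 2)/(4 - 2) = 0.400000

P(2.8) = 12×L_0(2.8) + (-8)×L_1(2.8)
P(2.8) = 4.000000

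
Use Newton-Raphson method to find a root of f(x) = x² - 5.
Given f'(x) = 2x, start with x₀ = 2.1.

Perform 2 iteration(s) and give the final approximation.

f(x) = x² - 5
f'(x) = 2x
x₀ = 2.1

Newton-Raphson formula: x_{n+1} = x_n - f(x_n)/f'(x_n)

Iteration 1:
  f(2.100000) = -0.590000
  f'(2.100000) = 4.200000
  x_1 = 2.100000 - (-0.590000)/4.200000 = 2.240476
Iteration 2:
  f(2.240476) = 0.019734
  f'(2.240476) = 4.480952
  x_2 = 2.240476 - 0.019734/4.480952 = 2.236072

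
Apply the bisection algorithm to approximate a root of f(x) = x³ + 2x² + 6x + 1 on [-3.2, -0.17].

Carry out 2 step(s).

f(x) = x³ + 2x² + 6x + 1
Initial interval: [-3.2, -0.17]

Iteration 1:
  c_1 = (-3.200000 + (-0.170000))/2 = -1.685000
  f(c_1) = f(-1.685000) = -8.215644
  f(a) × f(c) ≥ 0, new interval: [-1.685000, -0.170000]
Iteration 2:
  c_2 = (-1.685000 + (-0.170000))/2 = -0.927500
  f(c_2) = f(-0.927500) = -3.642375
  f(a) × f(c) ≥ 0, new interval: [-0.927500, -0.170000]

After 2 iteration(s), the approximation is c_2 = -0.927500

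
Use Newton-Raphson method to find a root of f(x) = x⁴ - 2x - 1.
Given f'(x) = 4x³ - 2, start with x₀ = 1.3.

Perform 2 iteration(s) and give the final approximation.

f(x) = x⁴ - 2x - 1
f'(x) = 4x³ - 2
x₀ = 1.3

Newton-Raphson formula: x_{n+1} = x_n - f(x_n)/f'(x_n)

Iteration 1:
  f(1.300000) = -0.743900
  f'(1.300000) = 6.788000
  x_1 = 1.300000 - (-0.743900)/6.788000 = 1.409590
Iteration 2:
  f(1.409590) = 0.128771
  f'(1.409590) = 9.203116
  x_2 = 1.409590 - 0.128771/9.203116 = 1.395598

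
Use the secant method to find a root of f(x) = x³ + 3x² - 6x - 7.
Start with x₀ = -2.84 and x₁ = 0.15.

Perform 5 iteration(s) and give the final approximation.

f(x) = x³ + 3x² - 6x - 7
x₀ = -2.84, x₁ = 0.15

Secant formula: x_{n+1} = x_n - f(x_n)(x_n - x_{n-1})/(f(x_n) - f(x_{n-1}))

Iteration 1:
  f(-2.840000) = 11.330496
  f(0.150000) = -7.829125
  x_2 = 0.150000 - (-7.829125)×(0.150000 - (-2.840000))/(-7.829125 - 11.330496)
       = -1.071793
Iteration 2:
  f(0.150000) = -7.829125
  f(-1.071793) = 1.645764
  x_3 = -1.071793 - 1.645764×(-1.071793 - 0.150000)/(1.645764 - (-7.829125))
       = -0.859570
Iteration 3:
  f(-1.071793) = 1.645764
  f(-0.859570) = -0.261097
  x_4 = -0.859570 - (-0.261097)×(-0.859570 - (-1.071793))/(-0.261097 - 1.645764)
       = -0.888629
Iteration 4:
  f(-0.859570) = -0.261097
  f(-0.888629) = -0.000958
  x_5 = -0.888629 - (-0.000958)×(-0.888629 - (-0.859570))/(-0.000958 - (-0.261097))
       = -0.888736
Iteration 5:
  f(-0.888629) = -0.000958
  f(-0.888736) = 0.000001
  x_6 = -0.888736 - 0.000001×(-0.888736 - (-0.888629))/(0.000001 - (-0.000958))
       = -0.888736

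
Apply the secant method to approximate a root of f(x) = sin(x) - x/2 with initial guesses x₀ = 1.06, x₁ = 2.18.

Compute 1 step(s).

f(x) = sin(x) - x/2
x₀ = 1.06, x₁ = 2.18

Secant formula: x_{n+1} = x_n - f(x_n)(x_n - x_{n-1})/(f(x_n) - f(x_{n-1}))

Iteration 1:
  f(1.060000) = 0.342355
  f(2.180000) = -0.269896
  x_2 = 2.180000 - (-0.269896)×(2.180000 - 1.060000)/(-0.269896 - 0.342355)
       = 1.686276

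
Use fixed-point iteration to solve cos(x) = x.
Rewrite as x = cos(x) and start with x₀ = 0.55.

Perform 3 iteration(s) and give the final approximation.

Equation: cos(x) = x
Fixed-point form: x = cos(x)
x₀ = 0.55

x_1 = g(0.550000) = 0.852525
x_2 = g(0.852525) = 0.658084
x_3 = g(0.658084) = 0.791165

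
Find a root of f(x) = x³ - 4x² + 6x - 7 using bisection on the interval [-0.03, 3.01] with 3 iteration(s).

f(x) = x³ - 4x² + 6x - 7
Initial interval: [-0.03, 3.01]

Iteration 1:
  c_1 = (-0.030000 + 3.010000)/2 = 1.490000
  f(c_1) = f(1.490000) = -3.632451
  f(a) × f(c) ≥ 0, new interval: [1.490000, 3.010000]
Iteration 2:
  c_2 = (1.490000 + 3.010000)/2 = 2.250000
  f(c_2) = f(2.250000) = -2.359375
  f(a) × f(c) ≥ 0, new interval: [2.250000, 3.010000]
Iteration 3:
  c_3 = (2.250000 + 3.010000)/2 = 2.630000
  f(c_3) = f(2.630000) = -0.696153
  f(a) × f(c) ≥ 0, new interval: [2.630000, 3.010000]

After 3 iteration(s), the approximation is c_3 = 2.630000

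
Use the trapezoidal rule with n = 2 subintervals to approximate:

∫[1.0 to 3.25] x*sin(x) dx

f(x) = x*sin(x)
a = 1.0, b = 3.25, n = 2
h = (b - a)/n = 1.125000

Trapezoidal rule: (h/2)[f(x₀) + 2f(x₁) + 2f(x₂) + ... + f(xₙ)]

x_0 = 1.0000, f(x_0) = 0.841471, coefficient = 1
x_1 = 2.1250, f(x_1) = 1.806930, coefficient = 2
x_2 = 3.2500, f(x_2) = -0.351634, coefficient = 1

I ≈ (1.125000/2) × 4.103696 = 2.308329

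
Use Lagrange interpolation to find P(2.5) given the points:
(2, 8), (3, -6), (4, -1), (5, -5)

Lagrange interpolation formula:
P(x) = Σ yᵢ × Lᵢ(x)
where Lᵢ(x) = Π_{j≠i} (x - xⱼ)/(xᵢ - xⱼ)

L_0(2.5) = (2.5 - 3)/(2 - 3) × (2.5 - 4)/(2 - 4) × (2.5 - 5)/(2 - 5) = 0.312500
L_1(2.5) = (2.5 - 2)/(3 - 2) × (2.5 - 4)/(3 - 4) × (2.5 - 5)/(3 - 5) = 0.937500
L_2(2.5) = (2.5 - 2)/(4 - 2) × (2.5 - 3)/(4 - 3) × (2.5 - 5)/(4 - 5) = -0.312500
L_3(2.5) = (2.5 - 2)/(5 - 2) × (2.5 - 3)/(5 - 3) × (2.5 - 4)/(5 - 4) = 0.062500

P(2.5) = 8×L_0(2.5) + (-6)×L_1(2.5) + (-1)×L_2(2.5) + (-5)×L_3(2.5)
P(2.5) = -3.125000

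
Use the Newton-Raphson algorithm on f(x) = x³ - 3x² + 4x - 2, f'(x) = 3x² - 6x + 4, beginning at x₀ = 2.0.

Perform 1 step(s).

f(x) = x³ - 3x² + 4x - 2
f'(x) = 3x² - 6x + 4
x₀ = 2.0

Newton-Raphson formula: x_{n+1} = x_n - f(x_n)/f'(x_n)

Iteration 1:
  f(2.000000) = 2.000000
  f'(2.000000) = 4.000000
  x_1 = 2.000000 - 2.000000/4.000000 = 1.500000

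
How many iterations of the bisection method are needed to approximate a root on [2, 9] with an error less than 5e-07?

We need (b-a)/2^n ≤ 5e-07
(9 - 2)/2^n ≤ 5e-07
7/2^n ≤ 5e-07
2^n ≥ 14000000
n ≥ log₂(14000000) = 23.74
n ≥ 24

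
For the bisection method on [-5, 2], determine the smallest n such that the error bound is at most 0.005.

We need (b-a)/2^n ≤ 0.005
(2 - (-5))/2^n ≤ 0.005
7/2^n ≤ 0.005
2^n ≥ 1400
n ≥ log₂(1400) = 10.45
n ≥ 11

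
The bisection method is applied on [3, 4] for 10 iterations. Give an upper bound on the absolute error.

Bisection error bound: |error| ≤ (b-a)/2^n
|error| ≤ (4 - 3)/2^10 = 1/2^10
|error| ≤ 0.0009765625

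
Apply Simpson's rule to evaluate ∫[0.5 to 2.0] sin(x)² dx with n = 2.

f(x) = sin(x)²
a = 0.5, b = 2.0, n = 2
h = (b - a)/n = 0.750000

Simpson's rule: (h/3)[f(x₀) + 4f(x₁) + 2f(x₂) + ... + f(xₙ)]

x_0 = 0.5000, f(x_0) = 0.229849, coefficient = 1
x_1 = 1.2500, f(x_1) = 0.900572, coefficient = 4
x_2 = 2.0000, f(x_2) = 0.826822, coefficient = 1

I ≈ (0.750000/3) × 4.658958 = 1.164739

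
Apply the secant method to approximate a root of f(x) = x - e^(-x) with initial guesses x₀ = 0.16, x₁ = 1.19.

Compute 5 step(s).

f(x) = x - e^(-x)
x₀ = 0.16, x₁ = 1.19

Secant formula: x_{n+1} = x_n - f(x_n)(x_n - x_{n-1})/(f(x_n) - f(x_{n-1}))

Iteration 1:
  f(0.160000) = -0.692144
  f(1.190000) = 0.885779
  x_2 = 1.190000 - 0.885779×(1.190000 - 0.160000)/(0.885779 - (-0.692144))
       = 0.611802
Iteration 2:
  f(1.190000) = 0.885779
  f(0.611802) = 0.069429
  x_3 = 0.611802 - 0.069429×(0.611802 - 1.190000)/(0.069429 - 0.885779)
       = 0.562627
Iteration 3:
  f(0.611802) = 0.069429
  f(0.562627) = -0.007083
  x_4 = 0.562627 - (-0.007083)×(0.562627 - 0.611802)/(-0.007083 - 0.069429)
       = 0.567180
Iteration 4:
  f(0.562627) = -0.007083
  f(0.567180) = 0.000057
  x_5 = 0.567180 - 0.000057×(0.567180 - 0.562627)/(0.000057 - (-0.007083))
       = 0.567143
Iteration 5:
  f(0.567180) = 0.000057
  f(0.567143) = 0.000000
  x_6 = 0.567143 - 0.000000×(0.567143 - 0.567180)/(0.000000 - 0.000057)
       = 0.567143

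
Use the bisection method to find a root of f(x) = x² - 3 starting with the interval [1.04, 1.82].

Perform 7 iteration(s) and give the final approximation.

f(x) = x² - 3
Initial interval: [1.04, 1.82]

Iteration 1:
  c_1 = (1.040000 + 1.820000)/2 = 1.430000
  f(c_1) = f(1.430000) = -0.955100
  f(a) × f(c) ≥ 0, new interval: [1.430000, 1.820000]
Iteration 2:
  c_2 = (1.430000 + 1.820000)/2 = 1.625000
  f(c_2) = f(1.625000) = -0.359375
  f(a) × f(c) ≥ 0, new interval: [1.625000, 1.820000]
Iteration 3:
  c_3 = (1.625000 + 1.820000)/2 = 1.722500
  f(c_3) = f(1.722500) = -0.032994
  f(a) × f(c) ≥ 0, new interval: [1.722500, 1.820000]
Iteration 4:
  c_4 = (1.722500 + 1.820000)/2 = 1.771250
  f(c_4) = f(1.771250) = 0.137327
  f(a) × f(c) < 0, new interval: [1.722500, 1.771250]
Iteration 5:
  c_5 = (1.722500 + 1.771250)/2 = 1.746875
  f(c_5) = f(1.746875) = 0.051572
  f(a) × f(c) < 0, new interval: [1.722500, 1.746875]
Iteration 6:
  c_6 = (1.722500 + 1.746875)/2 = 1.734688
  f(c_6) = f(1.734688) = 0.009141
  f(a) × f(c) < 0, new interval: [1.722500, 1.734688]
Iteration 7:
  c_7 = (1.722500 + 1.734688)/2 = 1.728594
  f(c_7) = f(1.728594) = -0.011964
  f(a) × f(c) ≥ 0, new interval: [1.728594, 1.734688]

After 7 iteration(s), the approximation is c_7 = 1.728594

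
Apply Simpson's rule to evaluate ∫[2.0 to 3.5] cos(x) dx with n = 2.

f(x) = cos(x)
a = 2.0, b = 3.5, n = 2
h = (b - a)/n = 0.750000

Simpson's rule: (h/3)[f(x₀) + 4f(x₁) + 2f(x₂) + ... + f(xₙ)]

x_0 = 2.0000, f(x_0) = -0.416147, coefficient = 1
x_1 = 2.7500, f(x_1) = -0.924302, coefficient = 4
x_2 = 3.5000, f(x_2) = -0.936457, coefficient = 1

I ≈ (0.750000/3) × -5.049813 = -1.262453
Exact value: -1.260081
Error: 0.002373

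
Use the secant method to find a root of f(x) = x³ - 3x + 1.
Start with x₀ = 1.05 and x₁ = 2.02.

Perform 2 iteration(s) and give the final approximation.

f(x) = x³ - 3x + 1
x₀ = 1.05, x₁ = 2.02

Secant formula: x_{n+1} = x_n - f(x_n)(x_n - x_{n-1})/(f(x_n) - f(x_{n-1}))

Iteration 1:
  f(1.050000) = -0.992375
  f(2.020000) = 3.182408
  x_2 = 2.020000 - 3.182408×(2.020000 - 1.050000)/(3.182408 - (-0.992375))
       = 1.280576
Iteration 2:
  f(2.020000) = 3.182408
  f(1.280576) = -0.741744
  x_3 = 1.280576 - (-0.741744)×(1.280576 - 2.020000)/(-0.741744 - 3.182408)
       = 1.420342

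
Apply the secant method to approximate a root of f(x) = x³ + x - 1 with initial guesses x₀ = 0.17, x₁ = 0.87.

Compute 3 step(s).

f(x) = x³ + x - 1
x₀ = 0.17, x₁ = 0.87

Secant formula: x_{n+1} = x_n - f(x_n)(x_n - x_{n-1})/(f(x_n) - f(x_{n-1}))

Iteration 1:
  f(0.170000) = -0.825087
  f(0.870000) = 0.528503
  x_2 = 0.870000 - 0.528503×(0.870000 - 0.170000)/(0.528503 - (-0.825087))
       = 0.596688
Iteration 2:
  f(0.870000) = 0.528503
  f(0.596688) = -0.190869
  x_3 = 0.596688 - (-0.190869)×(0.596688 - 0.870000)/(-0.190869 - 0.528503)
       = 0.669205
Iteration 3:
  f(0.596688) = -0.190869
  f(0.669205) = -0.031101
  x_4 = 0.669205 - (-0.031101)×(0.669205 - 0.596688)/(-0.031101 - (-0.190869))
       = 0.683322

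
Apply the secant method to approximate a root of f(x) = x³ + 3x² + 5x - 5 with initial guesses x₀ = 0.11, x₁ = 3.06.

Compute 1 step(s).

f(x) = x³ + 3x² + 5x - 5
x₀ = 0.11, x₁ = 3.06

Secant formula: x_{n+1} = x_n - f(x_n)(x_n - x_{n-1})/(f(x_n) - f(x_{n-1}))

Iteration 1:
  f(0.110000) = -4.412369
  f(3.060000) = 67.043416
  x_2 = 3.060000 - 67.043416×(3.060000 - 0.110000)/(67.043416 - (-4.412369))
       = 0.292161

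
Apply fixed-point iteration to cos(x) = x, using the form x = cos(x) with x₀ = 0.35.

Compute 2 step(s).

Equation: cos(x) = x
Fixed-point form: x = cos(x)
x₀ = 0.35

x_1 = g(0.350000) = 0.939373
x_2 = g(0.939373) = 0.590294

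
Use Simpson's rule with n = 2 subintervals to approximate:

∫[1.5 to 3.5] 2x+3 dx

f(x) = 2x+3
a = 1.5, b = 3.5, n = 2
h = (b - a)/n = 1.000000

Simpson's rule: (h/3)[f(x₀) + 4f(x₁) + 2f(x₂) + ... + f(xₙ)]

x_0 = 1.5000, f(x_0) = 6.000000, coefficient = 1
x_1 = 2.5000, f(x_1) = 8.000000, coefficient = 4
x_2 = 3.5000, f(x_2) = 10.000000, coefficient = 1

I ≈ (1.000000/3) × 48.000000 = 16.000000
Exact value: 16.000000
Error: 0.000000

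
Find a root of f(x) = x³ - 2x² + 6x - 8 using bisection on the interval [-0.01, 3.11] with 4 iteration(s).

f(x) = x³ - 2x² + 6x - 8
Initial interval: [-0.01, 3.11]

Iteration 1:
  c_1 = (-0.010000 + 3.110000)/2 = 1.550000
  f(c_1) = f(1.550000) = 0.218875
  f(a) × f(c) < 0, new interval: [-0.010000, 1.550000]
Iteration 2:
  c_2 = (-0.010000 + 1.550000)/2 = 0.770000
  f(c_2) = f(0.770000) = -4.109267
  f(a) × f(c) ≥ 0, new interval: [0.770000, 1.550000]
Iteration 3:
  c_3 = (0.770000 + 1.550000)/2 = 1.160000
  f(c_3) = f(1.160000) = -2.170304
  f(a) × f(c) ≥ 0, new interval: [1.160000, 1.550000]
Iteration 4:
  c_4 = (1.160000 + 1.550000)/2 = 1.355000
  f(c_4) = f(1.355000) = -1.054236
  f(a) × f(c) ≥ 0, new interval: [1.355000, 1.550000]

After 4 iteration(s), the approximation is c_4 = 1.355000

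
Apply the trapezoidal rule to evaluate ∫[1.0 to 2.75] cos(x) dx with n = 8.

f(x) = cos(x)
a = 1.0, b = 2.75, n = 8
h = (b - a)/n = 0.218750

Trapezoidal rule: (h/2)[f(x₀) + 2f(x₁) + 2f(x₂) + ... + f(xₙ)]

x_0 = 1.0000, f(x_0) = 0.540302, coefficient = 1
x_1 = 1.2188, f(x_1) = 0.344819, coefficient = 2
x_2 = 1.4375, f(x_2) = 0.132902, coefficient = 2
x_3 = 1.6562, f(x_3) = -0.085350, coefficient = 2
x_4 = 1.8750, f(x_4) = -0.299534, coefficient = 2
x_5 = 2.0938, f(x_5) = -0.499441, coefficient = 2
x_6 = 2.3125, f(x_6) = -0.675545, coefficient = 2
x_7 = 2.5312, f(x_7) = -0.819452, coefficient = 2
x_8 = 2.7500, f(x_8) = -0.924302, coefficient = 1

I ≈ (0.218750/2) × -4.187200 = -0.457975
Exact value: -0.459810
Error: 0.001835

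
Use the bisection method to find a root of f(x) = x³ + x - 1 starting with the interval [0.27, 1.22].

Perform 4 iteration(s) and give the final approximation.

f(x) = x³ + x - 1
Initial interval: [0.27, 1.22]

Iteration 1:
  c_1 = (0.270000 + 1.220000)/2 = 0.745000
  f(c_1) = f(0.745000) = 0.158494
  f(a) × f(c) < 0, new interval: [0.270000, 0.745000]
Iteration 2:
  c_2 = (0.270000 + 0.745000)/2 = 0.507500
  f(c_2) = f(0.507500) = -0.361790
  f(a) × f(c) ≥ 0, new interval: [0.507500, 0.745000]
Iteration 3:
  c_3 = (0.507500 + 0.745000)/2 = 0.626250
  f(c_3) = f(0.626250) = -0.128142
  f(a) × f(c) ≥ 0, new interval: [0.626250, 0.745000]
Iteration 4:
  c_4 = (0.626250 + 0.745000)/2 = 0.685625
  f(c_4) = f(0.685625) = 0.007925
  f(a) × f(c) < 0, new interval: [0.626250, 0.685625]

After 4 iteration(s), the approximation is c_4 = 0.685625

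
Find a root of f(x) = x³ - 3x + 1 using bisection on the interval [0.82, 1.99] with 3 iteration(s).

f(x) = x³ - 3x + 1
Initial interval: [0.82, 1.99]

Iteration 1:
  c_1 = (0.820000 + 1.990000)/2 = 1.405000
  f(c_1) = f(1.405000) = -0.441495
  f(a) × f(c) ≥ 0, new interval: [1.405000, 1.990000]
Iteration 2:
  c_2 = (1.405000 + 1.990000)/2 = 1.697500
  f(c_2) = f(1.697500) = 0.798857
  f(a) × f(c) < 0, new interval: [1.405000, 1.697500]
Iteration 3:
  c_3 = (1.405000 + 1.697500)/2 = 1.551250
  f(c_3) = f(1.551250) = 0.079142
  f(a) × f(c) < 0, new interval: [1.405000, 1.551250]

After 3 iteration(s), the approximation is c_3 = 1.551250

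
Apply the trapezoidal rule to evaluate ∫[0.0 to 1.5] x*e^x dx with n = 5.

f(x) = x*e^x
a = 0.0, b = 1.5, n = 5
h = (b - a)/n = 0.300000

Trapezoidal rule: (h/2)[f(x₀) + 2f(x₁) + 2f(x₂) + ... + f(xₙ)]

x_0 = 0.0000, f(x_0) = 0.000000, coefficient = 1
x_1 = 0.3000, f(x_1) = 0.404958, coefficient = 2
x_2 = 0.6000, f(x_2) = 1.093271, coefficient = 2
x_3 = 0.9000, f(x_3) = 2.213643, coefficient = 2
x_4 = 1.2000, f(x_4) = 3.984140, coefficient = 2
x_5 = 1.5000, f(x_5) = 6.722534, coefficient = 1

I ≈ (0.300000/2) × 22.114558 = 3.317184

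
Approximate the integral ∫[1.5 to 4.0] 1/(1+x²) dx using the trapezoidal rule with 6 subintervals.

f(x) = 1/(1+x²)
a = 1.5, b = 4.0, n = 6
h = (b - a)/n = 0.416667

Trapezoidal rule: (h/2)[f(x₀) + 2f(x₁) + 2f(x₂) + ... + f(xₙ)]

x_0 = 1.5000, f(x_0) = 0.307692, coefficient = 1
x_1 = 1.9167, f(x_1) = 0.213967, coefficient = 2
x_2 = 2.3333, f(x_2) = 0.155172, coefficient = 2
x_3 = 2.7500, f(x_3) = 0.116788, coefficient = 2
x_4 = 3.1667, f(x_4) = 0.090680, coefficient = 2
x_5 = 3.5833, f(x_5) = 0.072253, coefficient = 2
x_6 = 4.0000, f(x_6) = 0.058824, coefficient = 1

I ≈ (0.416667/2) × 1.664238 = 0.346716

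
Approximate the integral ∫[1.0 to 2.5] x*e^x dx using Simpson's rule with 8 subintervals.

f(x) = x*e^x
a = 1.0, b = 2.5, n = 8
h = (b - a)/n = 0.187500

Simpson's rule: (h/3)[f(x₀) + 4f(x₁) + 2f(x₂) + ... + f(xₙ)]

x_0 = 1.0000, f(x_0) = 2.718282, coefficient = 1
x_1 = 1.1875, f(x_1) = 3.893663, coefficient = 4
x_2 = 1.3750, f(x_2) = 5.438230, coefficient = 2
x_3 = 1.5625, f(x_3) = 7.454271, coefficient = 4
x_4 = 1.7500, f(x_4) = 10.070555, coefficient = 2
x_5 = 1.9375, f(x_5) = 13.448916, coefficient = 4
x_6 = 2.1250, f(x_6) = 17.792407, coefficient = 2
x_7 = 2.3125, f(x_7) = 23.355423, coefficient = 4
x_8 = 2.5000, f(x_8) = 30.456235, coefficient = 1

I ≈ (0.187500/3) × 292.385987 = 18.274124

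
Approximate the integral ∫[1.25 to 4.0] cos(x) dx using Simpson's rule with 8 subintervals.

f(x) = cos(x)
a = 1.25, b = 4.0, n = 8
h = (b - a)/n = 0.343750

Simpson's rule: (h/3)[f(x₀) + 4f(x₁) + 2f(x₂) + ... + f(xₙ)]

x_0 = 1.2500, f(x_0) = 0.315322, coefficient = 1
x_1 = 1.5938, f(x_1) = -0.022952, coefficient = 4
x_2 = 1.9375, f(x_2) = -0.358540, coefficient = 2
x_3 = 2.2812, f(x_3) = -0.652178, coefficient = 4
x_4 = 2.6250, f(x_4) = -0.869507, coefficient = 2
x_5 = 2.9688, f(x_5) = -0.985100, coefficient = 4
x_6 = 3.3125, f(x_6) = -0.985431, coefficient = 2
x_7 = 3.6562, f(x_7) = -0.870461, coefficient = 4
x_8 = 4.0000, f(x_8) = -0.653644, coefficient = 1

I ≈ (0.343750/3) × -14.888041 = -1.705921
Exact value: -1.705787
Error: 0.000134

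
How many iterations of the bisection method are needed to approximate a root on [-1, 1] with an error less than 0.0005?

We need (b-a)/2^n ≤ 0.0005
(1 - (-1))/2^n ≤ 0.0005
2/2^n ≤ 0.0005
2^n ≥ 4000
n ≥ log₂(4000) = 11.97
n ≥ 12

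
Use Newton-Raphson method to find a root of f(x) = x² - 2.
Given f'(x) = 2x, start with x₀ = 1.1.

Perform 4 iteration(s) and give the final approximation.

f(x) = x² - 2
f'(x) = 2x
x₀ = 1.1

Newton-Raphson formula: x_{n+1} = x_n - f(x_n)/f'(x_n)

Iteration 1:
  f(1.100000) = -0.790000
  f'(1.100000) = 2.200000
  x_1 = 1.100000 - (-0.790000)/2.200000 = 1.459091
Iteration 2:
  f(1.459091) = 0.128946
  f'(1.459091) = 2.918182
  x_2 = 1.459091 - 0.128946/2.918182 = 1.414904
Iteration 3:
  f(1.414904) = 0.001953
  f'(1.414904) = 2.829807
  x_3 = 1.414904 - 0.001953/2.829807 = 1.414214
Iteration 4:
  f(1.414214) = 0.000000
  f'(1.414214) = 2.828427
  x_4 = 1.414214 - 0.000000/2.828427 = 1.414214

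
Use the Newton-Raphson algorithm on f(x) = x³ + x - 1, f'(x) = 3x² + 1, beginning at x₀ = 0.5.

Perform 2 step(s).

f(x) = x³ + x - 1
f'(x) = 3x² + 1
x₀ = 0.5

Newton-Raphson formula: x_{n+1} = x_n - f(x_n)/f'(x_n)

Iteration 1:
  f(0.500000) = -0.375000
  f'(0.500000) = 1.750000
  x_1 = 0.500000 - (-0.375000)/1.750000 = 0.714286
Iteration 2:
  f(0.714286) = 0.078717
  f'(0.714286) = 2.530612
  x_2 = 0.714286 - 0.078717/2.530612 = 0.683180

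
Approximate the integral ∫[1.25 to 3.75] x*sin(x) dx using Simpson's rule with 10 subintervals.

f(x) = x*sin(x)
a = 1.25, b = 3.75, n = 10
h = (b - a)/n = 0.250000

Simpson's rule: (h/3)[f(x₀) + 4f(x₁) + 2f(x₂) + ... + f(xₙ)]

x_0 = 1.2500, f(x_0) = 1.186231, coefficient = 1
x_1 = 1.5000, f(x_1) = 1.496242, coefficient = 4
x_2 = 1.7500, f(x_2) = 1.721975, coefficient = 2
x_3 = 2.0000, f(x_3) = 1.818595, coefficient = 4
x_4 = 2.2500, f(x_4) = 1.750665, coefficient = 2
x_5 = 2.5000, f(x_5) = 1.496180, coefficient = 4
x_6 = 2.7500, f(x_6) = 1.049568, coefficient = 2
x_7 = 3.0000, f(x_7) = 0.423360, coefficient = 4
x_8 = 3.2500, f(x_8) = -0.351634, coefficient = 2
x_9 = 3.5000, f(x_9) = -1.227741, coefficient = 4
x_10 = 3.7500, f(x_10) = -2.143355, coefficient = 1

I ≈ (0.250000/3) × 23.410569 = 1.950881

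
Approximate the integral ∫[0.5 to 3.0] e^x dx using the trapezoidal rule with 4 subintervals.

f(x) = e^x
a = 0.5, b = 3.0, n = 4
h = (b - a)/n = 0.625000

Trapezoidal rule: (h/2)[f(x₀) + 2f(x₁) + 2f(x₂) + ... + f(xₙ)]

x_0 = 0.5000, f(x_0) = 1.648721, coefficient = 1
x_1 = 1.1250, f(x_1) = 3.080217, coefficient = 2
x_2 = 1.7500, f(x_2) = 5.754603, coefficient = 2
x_3 = 2.3750, f(x_3) = 10.751013, coefficient = 2
x_4 = 3.0000, f(x_4) = 20.085537, coefficient = 1

I ≈ (0.625000/2) × 60.905924 = 19.033101
Exact value: 18.436816
Error: 0.596285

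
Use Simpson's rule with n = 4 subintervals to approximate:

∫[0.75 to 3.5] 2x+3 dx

f(x) = 2x+3
a = 0.75, b = 3.5, n = 4
h = (b - a)/n = 0.687500

Simpson's rule: (h/3)[f(x₀) + 4f(x₁) + 2f(x₂) + ... + f(xₙ)]

x_0 = 0.7500, f(x_0) = 4.500000, coefficient = 1
x_1 = 1.4375, f(x_1) = 5.875000, coefficient = 4
x_2 = 2.1250, f(x_2) = 7.250000, coefficient = 2
x_3 = 2.8125, f(x_3) = 8.625000, coefficient = 4
x_4 = 3.5000, f(x_4) = 10.000000, coefficient = 1

I ≈ (0.687500/3) × 87.000000 = 19.937500
Exact value: 19.937500
Error: 0.000000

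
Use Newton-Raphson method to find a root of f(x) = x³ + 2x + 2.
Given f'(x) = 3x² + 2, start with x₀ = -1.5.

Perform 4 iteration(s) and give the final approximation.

f(x) = x³ + 2x + 2
f'(x) = 3x² + 2
x₀ = -1.5

Newton-Raphson formula: x_{n+1} = x_n - f(x_n)/f'(x_n)

Iteration 1:
  f(-1.500000) = -4.375000
  f'(-1.500000) = 8.750000
  x_1 = -1.500000 - (-4.375000)/8.750000 = -1.000000
Iteration 2:
  f(-1.000000) = -1.000000
  f'(-1.000000) = 5.000000
  x_2 = -1.000000 - (-1.000000)/5.000000 = -0.800000
Iteration 3:
  f(-0.800000) = -0.112000
  f'(-0.800000) = 3.920000
  x_3 = -0.800000 - (-0.112000)/3.920000 = -0.771429
Iteration 4:
  f(-0.771429) = -0.001936
  f'(-0.771429) = 3.785306
  x_4 = -0.771429 - (-0.001936)/3.785306 = -0.770917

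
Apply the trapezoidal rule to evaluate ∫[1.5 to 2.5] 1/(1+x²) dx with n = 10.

f(x) = 1/(1+x²)
a = 1.5, b = 2.5, n = 10
h = (b - a)/n = 0.100000

Trapezoidal rule: (h/2)[f(x₀) + 2f(x₁) + 2f(x₂) + ... + f(xₙ)]

x_0 = 1.5000, f(x_0) = 0.307692, coefficient = 1
x_1 = 1.6000, f(x_1) = 0.280899, coefficient = 2
x_2 = 1.7000, f(x_2) = 0.257069, coefficient = 2
x_3 = 1.8000, f(x_3) = 0.235849, coefficient = 2
x_4 = 1.9000, f(x_4) = 0.216920, coefficient = 2
x_5 = 2.0000, f(x_5) = 0.200000, coefficient = 2
x_6 = 2.1000, f(x_6) = 0.184843, coefficient = 2
x_7 = 2.2000, f(x_7) = 0.171233, coefficient = 2
x_8 = 2.3000, f(x_8) = 0.158983, coefficient = 2
x_9 = 2.4000, f(x_9) = 0.147929, coefficient = 2
x_10 = 2.5000, f(x_10) = 0.137931, coefficient = 1

I ≈ (0.100000/2) × 4.153072 = 0.207654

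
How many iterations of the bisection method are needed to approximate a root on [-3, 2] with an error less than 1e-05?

We need (b-a)/2^n ≤ 1e-05
(2 - (-3))/2^n ≤ 1e-05
5/2^n ≤ 1e-05
2^n ≥ 500000
n ≥ log₂(500000) = 18.93
n ≥ 19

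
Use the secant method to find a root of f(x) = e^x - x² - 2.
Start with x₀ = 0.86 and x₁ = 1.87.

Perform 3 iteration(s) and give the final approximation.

f(x) = e^x - x² - 2
x₀ = 0.86, x₁ = 1.87

Secant formula: x_{n+1} = x_n - f(x_n)(x_n - x_{n-1})/(f(x_n) - f(x_{n-1}))

Iteration 1:
  f(0.860000) = -0.376439
  f(1.870000) = 0.991396
  x_2 = 1.870000 - 0.991396×(1.870000 - 0.860000)/(0.991396 - (-0.376439))
       = 1.137960
Iteration 2:
  f(1.870000) = 0.991396
  f(1.137960) = -0.174557
  x_3 = 1.137960 - (-0.174557)×(1.137960 - 1.870000)/(-0.174557 - 0.991396)
       = 1.247555
Iteration 3:
  f(1.137960) = -0.174557
  f(1.247555) = -0.074574
  x_4 = 1.247555 - (-0.074574)×(1.247555 - 1.137960)/(-0.074574 - (-0.174557))
       = 1.329298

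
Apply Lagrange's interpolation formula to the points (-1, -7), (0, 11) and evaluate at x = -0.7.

Lagrange interpolation formula:
P(x) = Σ yᵢ × Lᵢ(x)
where Lᵢ(x) = Π_{j≠i} (x - xⱼ)/(xᵢ - xⱼ)

L_0(-0.7) = (-0.7 - 0)/(-1 - 0) = 0.700000
L_1(-0.7) = (-0.7 - (-1))/(0 - (-1)) = 0.300000

P(-0.7) = (-7)×L_0(-0.7) + 11×L_1(-0.7)
P(-0.7) = -1.600000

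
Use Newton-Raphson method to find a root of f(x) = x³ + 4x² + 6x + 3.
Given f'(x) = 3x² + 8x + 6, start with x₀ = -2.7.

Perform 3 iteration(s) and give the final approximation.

f(x) = x³ + 4x² + 6x + 3
f'(x) = 3x² + 8x + 6
x₀ = -2.7

Newton-Raphson formula: x_{n+1} = x_n - f(x_n)/f'(x_n)

Iteration 1:
  f(-2.700000) = -3.723000
  f'(-2.700000) = 6.270000
  x_1 = -2.700000 - (-3.723000)/6.270000 = -2.106220
Iteration 2:
  f(-2.106220) = -1.236204
  f'(-2.106220) = 2.458729
  x_2 = -2.106220 - (-1.236204)/2.458729 = -1.603438
Iteration 3:
  f(-1.603438) = -0.459035
  f'(-1.603438) = 0.885537
  x_3 = -1.603438 - (-0.459035)/0.885537 = -1.085069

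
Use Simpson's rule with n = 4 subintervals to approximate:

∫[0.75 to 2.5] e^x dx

f(x) = e^x
a = 0.75, b = 2.5, n = 4
h = (b - a)/n = 0.437500

Simpson's rule: (h/3)[f(x₀) + 4f(x₁) + 2f(x₂) + ... + f(xₙ)]

x_0 = 0.7500, f(x_0) = 2.117000, coefficient = 1
x_1 = 1.1875, f(x_1) = 3.278874, coefficient = 4
x_2 = 1.6250, f(x_2) = 5.078419, coefficient = 2
x_3 = 2.0625, f(x_3) = 7.865609, coefficient = 4
x_4 = 2.5000, f(x_4) = 12.182494, coefficient = 1

I ≈ (0.437500/3) × 69.034264 = 10.067497
Exact value: 10.065494
Error: 0.002003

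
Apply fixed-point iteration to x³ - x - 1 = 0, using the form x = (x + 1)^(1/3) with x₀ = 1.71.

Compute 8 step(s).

Equation: x³ - x - 1 = 0
Fixed-point form: x = (x + 1)^(1/3)
x₀ = 1.71

x_1 = g(1.710000) = 1.394194
x_2 = g(1.394194) = 1.337785
x_3 = g(1.337785) = 1.327195
x_4 = g(1.327195) = 1.325188
x_5 = g(1.325188) = 1.324807
x_6 = g(1.324807) = 1.324735
x_7 = g(1.324735) = 1.324721
x_8 = g(1.324721) = 1.324719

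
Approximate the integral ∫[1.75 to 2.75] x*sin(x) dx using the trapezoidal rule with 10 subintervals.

f(x) = x*sin(x)
a = 1.75, b = 2.75, n = 10
h = (b - a)/n = 0.100000

Trapezoidal rule: (h/2)[f(x₀) + 2f(x₁) + 2f(x₂) + ... + f(xₙ)]

x_0 = 1.7500, f(x_0) = 1.721975, coefficient = 1
x_1 = 1.8500, f(x_1) = 1.778359, coefficient = 2
x_2 = 1.9500, f(x_2) = 1.811471, coefficient = 2
x_3 = 2.0500, f(x_3) = 1.819093, coefficient = 2
x_4 = 2.1500, f(x_4) = 1.799332, coefficient = 2
x_5 = 2.2500, f(x_5) = 1.750665, coefficient = 2
x_6 = 2.3500, f(x_6) = 1.671962, coefficient = 2
x_7 = 2.4500, f(x_7) = 1.562524, coefficient = 2
x_8 = 2.5500, f(x_8) = 1.422093, coefficient = 2
x_9 = 2.6500, f(x_9) = 1.250881, coefficient = 2
x_10 = 2.7500, f(x_10) = 1.049568, coefficient = 1

I ≈ (0.100000/2) × 32.504305 = 1.625215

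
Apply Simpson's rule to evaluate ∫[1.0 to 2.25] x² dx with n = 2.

f(x) = x²
a = 1.0, b = 2.25, n = 2
h = (b - a)/n = 0.625000

Simpson's rule: (h/3)[f(x₀) + 4f(x₁) + 2f(x₂) + ... + f(xₙ)]

x_0 = 1.0000, f(x_0) = 1.000000, coefficient = 1
x_1 = 1.6250, f(x_1) = 2.640625, coefficient = 4
x_2 = 2.2500, f(x_2) = 5.062500, coefficient = 1

I ≈ (0.625000/3) × 16.625000 = 3.463542
Exact value: 3.463542
Error: 0.000000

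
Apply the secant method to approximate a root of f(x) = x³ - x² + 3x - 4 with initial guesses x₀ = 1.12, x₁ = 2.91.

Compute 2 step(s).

f(x) = x³ - x² + 3x - 4
x₀ = 1.12, x₁ = 2.91

Secant formula: x_{n+1} = x_n - f(x_n)(x_n - x_{n-1})/(f(x_n) - f(x_{n-1}))

Iteration 1:
  f(1.120000) = -0.489472
  f(2.910000) = 20.904071
  x_2 = 2.910000 - 20.904071×(2.910000 - 1.120000)/(20.904071 - (-0.489472))
       = 1.160954
Iteration 2:
  f(2.910000) = 20.904071
  f(1.160954) = -0.300201
  x_3 = 1.160954 - (-0.300201)×(1.160954 - 2.910000)/(-0.300201 - 20.904071)
       = 1.185716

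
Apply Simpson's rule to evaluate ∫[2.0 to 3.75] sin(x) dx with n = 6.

f(x) = sin(x)
a = 2.0, b = 3.75, n = 6
h = (b - a)/n = 0.291667

Simpson's rule: (h/3)[f(x₀) + 4f(x₁) + 2f(x₂) + ... + f(xₙ)]

x_0 = 2.0000, f(x_0) = 0.909297, coefficient = 1
x_1 = 2.2917, f(x_1) = 0.751232, coefficient = 4
x_2 = 2.5833, f(x_2) = 0.529711, coefficient = 2
x_3 = 2.8750, f(x_3) = 0.263446, coefficient = 4
x_4 = 3.1667, f(x_4) = -0.025071, coefficient = 2
x_5 = 3.4583, f(x_5) = -0.311471, coefficient = 4
x_6 = 3.7500, f(x_6) = -0.571561, coefficient = 1

I ≈ (0.291667/3) × 4.159841 = 0.404429
Exact value: 0.404413
Error: 0.000016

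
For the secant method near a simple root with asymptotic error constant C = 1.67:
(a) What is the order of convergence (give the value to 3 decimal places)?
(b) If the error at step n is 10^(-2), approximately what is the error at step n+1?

(a) Secant method has superlinear convergence with order φ = (1+√5)/2 ≈ 1.618.
    This means |e_{n+1}| ≈ C|e_n|^1.618.

(b) With |e_n| = 10^(-2) and C = 1.67:
    |e_{n+1}| ≈ 1.67 × (10^(-2))^1.618 = 1.67 × 10^(-3.24)

(a) ≈ 1.618 (golden ratio); (b) |e_{n+1}| ≈ 9.697e-04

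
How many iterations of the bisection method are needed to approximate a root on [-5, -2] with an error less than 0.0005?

We need (b-a)/2^n ≤ 0.0005
(-2 - (-5))/2^n ≤ 0.0005
3/2^n ≤ 0.0005
2^n ≥ 6000
n ≥ log₂(6000) = 12.55
n ≥ 13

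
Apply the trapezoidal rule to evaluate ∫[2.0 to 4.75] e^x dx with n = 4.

f(x) = e^x
a = 2.0, b = 4.75, n = 4
h = (b - a)/n = 0.687500

Trapezoidal rule: (h/2)[f(x₀) + 2f(x₁) + 2f(x₂) + ... + f(xₙ)]

x_0 = 2.0000, f(x_0) = 7.389056, coefficient = 1
x_1 = 2.6875, f(x_1) = 14.694893, coefficient = 2
x_2 = 3.3750, f(x_2) = 29.224284, coefficient = 2
x_3 = 4.0625, f(x_3) = 58.119428, coefficient = 2
x_4 = 4.7500, f(x_4) = 115.584285, coefficient = 1

I ≈ (0.687500/2) × 327.050550 = 112.423627
Exact value: 108.195228
Error: 4.228398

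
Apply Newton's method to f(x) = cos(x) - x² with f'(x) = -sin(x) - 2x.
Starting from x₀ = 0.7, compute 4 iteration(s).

f(x) = cos(x) - x²
f'(x) = -sin(x) - 2x
x₀ = 0.7

Newton-Raphson formula: x_{n+1} = x_n - f(x_n)/f'(x_n)

Iteration 1:
  f(0.700000) = 0.274842
  f'(0.700000) = -2.044218
  x_1 = 0.700000 - 0.274842/(-2.044218) = 0.834449
Iteration 2:
  f(0.834449) = -0.024718
  f'(0.834449) = -2.409823
  x_2 = 0.834449 - (-0.024718)/(-2.409823) = 0.824191
Iteration 3:
  f(0.824191) = -0.000141
  f'(0.824191) = -2.382382
  x_3 = 0.824191 - (-0.000141)/(-2.382382) = 0.824132
Iteration 4:
  f(0.824132) = 0.000000
  f'(0.824132) = -2.382223
  x_4 = 0.824132 - 0.000000/(-2.382223) = 0.824132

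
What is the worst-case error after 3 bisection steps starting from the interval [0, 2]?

Bisection error bound: |error| ≤ (b-a)/2^n
|error| ≤ (2 - 0)/2^3 = 2/2^3
|error| ≤ 0.2500000000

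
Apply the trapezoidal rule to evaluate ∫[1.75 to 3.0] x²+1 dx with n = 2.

f(x) = x²+1
a = 1.75, b = 3.0, n = 2
h = (b - a)/n = 0.625000

Trapezoidal rule: (h/2)[f(x₀) + 2f(x₁) + 2f(x₂) + ... + f(xₙ)]

x_0 = 1.7500, f(x_0) = 4.062500, coefficient = 1
x_1 = 2.3750, f(x_1) = 6.640625, coefficient = 2
x_2 = 3.0000, f(x_2) = 10.000000, coefficient = 1

I ≈ (0.625000/2) × 27.343750 = 8.544922
Exact value: 8.463542
Error: 0.081380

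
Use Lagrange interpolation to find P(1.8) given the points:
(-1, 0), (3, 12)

Lagrange interpolation formula:
P(x) = Σ yᵢ × Lᵢ(x)
where Lᵢ(x) = Π_{j≠i} (x - xⱼ)/(xᵢ - xⱼ)

L_0(1.8) = (1.8 - 3)/(-1 - 3) = 0.300000
L_1(1.8) = (1.8 - (-1))/(3 - (-1)) = 0.700000

P(1.8) = 0×L_0(1.8) + 12×L_1(1.8)
P(1.8) = 8.400000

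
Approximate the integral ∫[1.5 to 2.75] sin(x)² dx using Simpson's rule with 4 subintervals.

f(x) = sin(x)²
a = 1.5, b = 2.75, n = 4
h = (b - a)/n = 0.312500

Simpson's rule: (h/3)[f(x₀) + 4f(x₁) + 2f(x₂) + ... + f(xₙ)]

x_0 = 1.5000, f(x_0) = 0.994996, coefficient = 1
x_1 = 1.8125, f(x_1) = 0.942708, coefficient = 4
x_2 = 2.1250, f(x_2) = 0.723044, coefficient = 2
x_3 = 2.4375, f(x_3) = 0.419052, coefficient = 4
x_4 = 2.7500, f(x_4) = 0.145665, coefficient = 1

I ≈ (0.312500/3) × 8.033791 = 0.836853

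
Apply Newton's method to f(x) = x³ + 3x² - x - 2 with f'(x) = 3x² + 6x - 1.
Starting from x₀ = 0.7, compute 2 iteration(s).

f(x) = x³ + 3x² - x - 2
f'(x) = 3x² + 6x - 1
x₀ = 0.7

Newton-Raphson formula: x_{n+1} = x_n - f(x_n)/f'(x_n)

Iteration 1:
  f(0.700000) = -0.887000
  f'(0.700000) = 4.670000
  x_1 = 0.700000 - (-0.887000)/4.670000 = 0.889936
Iteration 2:
  f(0.889936) = 0.190838
  f'(0.889936) = 6.715572
  x_2 = 0.889936 - 0.190838/6.715572 = 0.861519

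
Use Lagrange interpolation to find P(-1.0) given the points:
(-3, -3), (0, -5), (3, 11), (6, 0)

Lagrange interpolation formula:
P(x) = Σ yᵢ × Lᵢ(x)
where Lᵢ(x) = Π_{j≠i} (x - xⱼ)/(xᵢ - xⱼ)

L_0(-1.0) = (-1.0 - 0)/(-3 - 0) × (-1.0 - 3)/(-3 - 3) × (-1.0 - 6)/(-3 - 6) = 0.172840
L_1(-1.0) = (-1.0 - (-3))/(0 - (-3)) × (-1.0 - 3)/(0 - 3) × (-1.0 - 6)/(0 - 6) = 1.037037
L_2(-1.0) = (-1.0 - (-3))/(3 - (-3)) × (-1.0 - 0)/(3 - 0) × (-1.0 - 6)/(3 - 6) = -0.259259
L_3(-1.0) = (-1.0 - (-3))/(6 - (-3)) × (-1.0 - 0)/(6 - 0) × (-1.0 - 3)/(6 - 3) = 0.049383

P(-1.0) = (-3)×L_0(-1.0) + (-5)×L_1(-1.0) + 11×L_2(-1.0) + 0×L_3(-1.0)
P(-1.0) = -8.555556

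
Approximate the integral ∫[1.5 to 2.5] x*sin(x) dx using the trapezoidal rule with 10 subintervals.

f(x) = x*sin(x)
a = 1.5, b = 2.5, n = 10
h = (b - a)/n = 0.100000

Trapezoidal rule: (h/2)[f(x₀) + 2f(x₁) + 2f(x₂) + ... + f(xₙ)]

x_0 = 1.5000, f(x_0) = 1.496242, coefficient = 1
x_1 = 1.6000, f(x_1) = 1.599318, coefficient = 2
x_2 = 1.7000, f(x_2) = 1.685830, coefficient = 2
x_3 = 1.8000, f(x_3) = 1.752926, coefficient = 2
x_4 = 1.9000, f(x_4) = 1.797970, coefficient = 2
x_5 = 2.0000, f(x_5) = 1.818595, coefficient = 2
x_6 = 2.1000, f(x_6) = 1.812740, coefficient = 2
x_7 = 2.2000, f(x_7) = 1.778692, coefficient = 2
x_8 = 2.3000, f(x_8) = 1.715122, coefficient = 2
x_9 = 2.4000, f(x_9) = 1.621112, coefficient = 2
x_10 = 2.5000, f(x_10) = 1.496180, coefficient = 1

I ≈ (0.100000/2) × 34.157031 = 1.707852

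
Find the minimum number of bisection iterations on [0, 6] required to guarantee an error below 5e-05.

We need (b-a)/2^n ≤ 5e-05
(6 - 0)/2^n ≤ 5e-05
6/2^n ≤ 5e-05
2^n ≥ 120000
n ≥ log₂(120000) = 16.87
n ≥ 17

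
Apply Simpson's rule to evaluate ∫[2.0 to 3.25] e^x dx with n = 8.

f(x) = e^x
a = 2.0, b = 3.25, n = 8
h = (b - a)/n = 0.156250

Simpson's rule: (h/3)[f(x₀) + 4f(x₁) + 2f(x₂) + ... + f(xₙ)]

x_0 = 2.0000, f(x_0) = 7.389056, coefficient = 1
x_1 = 2.1562, f(x_1) = 8.638682, coefficient = 4
x_2 = 2.3125, f(x_2) = 10.099642, coefficient = 2
x_3 = 2.4688, f(x_3) = 11.807678, coefficient = 4
x_4 = 2.6250, f(x_4) = 13.804574, coefficient = 2
x_5 = 2.7812, f(x_5) = 16.139182, coefficient = 4
x_6 = 2.9375, f(x_6) = 18.868616, coefficient = 2
x_7 = 3.0938, f(x_7) = 22.059647, coefficient = 4
x_8 = 3.2500, f(x_8) = 25.790340, coefficient = 1

I ≈ (0.156250/3) × 353.305816 = 18.401345
Exact value: 18.401284
Error: 0.000061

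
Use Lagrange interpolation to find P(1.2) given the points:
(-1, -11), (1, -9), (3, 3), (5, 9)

Lagrange interpolation formula:
P(x) = Σ yᵢ × Lᵢ(x)
where Lᵢ(x) = Π_{j≠i} (x - xⱼ)/(xᵢ - xⱼ)

L_0(1.2) = (1.2 - 1)/(-1 - 1) × (1.2 - 3)/(-1 - 3) × (1.2 - 5)/(-1 - 5) = -0.028500
L_1(1.2) = (1.2 - (-1))/(1 - (-1)) × (1.2 - 3)/(1 - 3) × (1.2 - 5)/(1 - 5) = 0.940500
L_2(1.2) = (1.2 - (-1))/(3 - (-1)) × (1.2 - 1)/(3 - 1) × (1.2 - 5)/(3 - 5) = 0.104500
L_3(1.2) = (1.2 - (-1))/(5 - (-1)) × (1.2 - 1)/(5 - 1) × (1.2 - 3)/(5 - 3) = -0.016500

P(1.2) = (-11)×L_0(1.2) + (-9)×L_1(1.2) + 3×L_2(1.2) + 9×L_3(1.2)
P(1.2) = -7.986000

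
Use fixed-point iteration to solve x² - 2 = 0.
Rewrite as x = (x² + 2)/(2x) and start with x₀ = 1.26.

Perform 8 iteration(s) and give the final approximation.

Equation: x² - 2 = 0
Fixed-point form: x = (x² + 2)/(2x)
x₀ = 1.26

x_1 = g(1.260000) = 1.423651
x_2 = g(1.423651) = 1.414245
x_3 = g(1.414245) = 1.414214
x_4 = g(1.414214) = 1.414214
x_5 = g(1.414214) = 1.414214
x_6 = g(1.414214) = 1.414214
x_7 = g(1.414214) = 1.414214
x_8 = g(1.414214) = 1.414214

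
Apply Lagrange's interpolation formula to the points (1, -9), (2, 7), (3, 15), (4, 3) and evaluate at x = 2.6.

Lagrange interpolation formula:
P(x) = Σ yᵢ × Lᵢ(x)
where Lᵢ(x) = Π_{j≠i} (x - xⱼ)/(xᵢ - xⱼ)

L_0(2.6) = (2.6 - 2)/(1 - 2) × (2.6 - 3)/(1 - 3) × (2.6 - 4)/(1 - 4) = -0.056000
L_1(2.6) = (2.6 - 1)/(2 - 1) × (2.6 - 3)/(2 - 3) × (2.6 - 4)/(2 - 4) = 0.448000
L_2(2.6) = (2.6 - 1)/(3 - 1) × (2.6 - 2)/(3 - 2) × (2.6 - 4)/(3 - 4) = 0.672000
L_3(2.6) = (2.6 - 1)/(4 - 1) × (2.6 - 2)/(4 - 2) × (2.6 - 3)/(4 - 3) = -0.064000

P(2.6) = (-9)×L_0(2.6) + 7×L_1(2.6) + 15×L_2(2.6) + 3×L_3(2.6)
P(2.6) = 13.528000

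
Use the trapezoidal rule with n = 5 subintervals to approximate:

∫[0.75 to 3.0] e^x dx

f(x) = e^x
a = 0.75, b = 3.0, n = 5
h = (b - a)/n = 0.450000

Trapezoidal rule: (h/2)[f(x₀) + 2f(x₁) + 2f(x₂) + ... + f(xₙ)]

x_0 = 0.7500, f(x_0) = 2.117000, coefficient = 1
x_1 = 1.2000, f(x_1) = 3.320117, coefficient = 2
x_2 = 1.6500, f(x_2) = 5.206980, coefficient = 2
x_3 = 2.1000, f(x_3) = 8.166170, coefficient = 2
x_4 = 2.5500, f(x_4) = 12.807104, coefficient = 2
x_5 = 3.0000, f(x_5) = 20.085537, coefficient = 1

I ≈ (0.450000/2) × 81.203278 = 18.270738
Exact value: 17.968537
Error: 0.302201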